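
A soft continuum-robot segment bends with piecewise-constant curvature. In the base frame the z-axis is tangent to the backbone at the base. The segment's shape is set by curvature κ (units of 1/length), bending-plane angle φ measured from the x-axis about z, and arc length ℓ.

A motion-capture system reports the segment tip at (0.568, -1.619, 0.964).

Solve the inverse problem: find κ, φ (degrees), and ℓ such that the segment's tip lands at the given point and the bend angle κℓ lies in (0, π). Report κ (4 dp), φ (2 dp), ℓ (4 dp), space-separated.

ρ = √(x²+y²) = √(0.568² + -1.619²) = 1.71575
φ = atan2(y, x) mod 360° = atan2(-1.619, 0.568) = 289.3326°
|p|² = ρ² + z² = 1.71575² + 0.964² = 3.87308
κ = 2ρ / |p|² = 2×1.71575 / 3.87308 = 0.88599
θ = 2·atan2(ρ, z) = 2·atan2(1.71575, 0.964) = 2.11779 rad
ℓ = θ/κ = 2.11779/0.88599 = 2.39033

0.8860 289.33 2.3903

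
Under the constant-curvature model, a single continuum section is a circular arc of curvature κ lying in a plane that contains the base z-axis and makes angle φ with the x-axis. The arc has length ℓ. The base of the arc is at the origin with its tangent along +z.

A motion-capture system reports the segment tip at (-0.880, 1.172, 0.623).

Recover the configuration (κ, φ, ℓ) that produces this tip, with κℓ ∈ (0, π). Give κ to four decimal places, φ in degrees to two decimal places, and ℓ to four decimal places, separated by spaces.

1.1558 126.90 2.0226

ρ = √(x²+y²) = √(-0.880² + 1.172²) = 1.46560
φ = atan2(y, x) mod 360° = atan2(1.172, -0.880) = 126.9012°
|p|² = ρ² + z² = 1.46560² + 0.623² = 2.53611
κ = 2ρ / |p|² = 2×1.46560 / 2.53611 = 1.15578
θ = 2·atan2(ρ, z) = 2·atan2(1.46560, 0.623) = 2.33771 rad
ℓ = θ/κ = 2.33771/1.15578 = 2.02262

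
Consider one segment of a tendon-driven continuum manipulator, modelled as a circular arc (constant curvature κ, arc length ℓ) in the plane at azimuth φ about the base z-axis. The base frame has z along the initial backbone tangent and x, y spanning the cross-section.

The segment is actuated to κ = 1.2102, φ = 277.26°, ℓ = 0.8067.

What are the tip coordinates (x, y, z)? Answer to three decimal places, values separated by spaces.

θ = κ·ℓ = 1.2102 × 0.8067 = 0.97627 rad
ρ = (1 − cos θ)/κ = (1 − 0.56012)/1.2102 = 0.36348
z = sin θ / κ = 0.82841/1.2102 = 0.68453
x = ρ cos φ = 0.36348 × cos(277.26°) = 0.04593
y = ρ sin φ = 0.36348 × sin(277.26°) = -0.36056

0.046 -0.361 0.685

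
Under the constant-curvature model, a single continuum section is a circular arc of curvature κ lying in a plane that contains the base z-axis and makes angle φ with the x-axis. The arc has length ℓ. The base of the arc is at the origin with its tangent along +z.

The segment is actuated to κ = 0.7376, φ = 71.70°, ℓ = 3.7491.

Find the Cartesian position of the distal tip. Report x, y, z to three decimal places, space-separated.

0.822 2.484 0.498

θ = κ·ℓ = 0.7376 × 3.7491 = 2.76534 rad
ρ = (1 − cos θ)/κ = (1 − -0.93005)/0.7376 = 2.61666
z = sin θ / κ = 0.36744/0.7376 = 0.49816
x = ρ cos φ = 2.61666 × cos(71.70°) = 0.82161
y = ρ sin φ = 2.61666 × sin(71.70°) = 2.48432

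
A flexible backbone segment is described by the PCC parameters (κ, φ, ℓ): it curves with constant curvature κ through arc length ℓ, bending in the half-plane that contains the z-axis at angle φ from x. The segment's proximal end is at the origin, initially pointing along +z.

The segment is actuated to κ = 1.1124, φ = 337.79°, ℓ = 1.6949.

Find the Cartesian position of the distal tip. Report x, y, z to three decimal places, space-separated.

θ = κ·ℓ = 1.1124 × 1.6949 = 1.88541 rad
ρ = (1 − cos θ)/κ = (1 − -0.30945)/1.1124 = 1.17714
z = sin θ / κ = 0.95092/1.1124 = 0.85483
x = ρ cos φ = 1.17714 × cos(337.79°) = 1.08980
y = ρ sin φ = 1.17714 × sin(337.79°) = -0.44496

1.090 -0.445 0.855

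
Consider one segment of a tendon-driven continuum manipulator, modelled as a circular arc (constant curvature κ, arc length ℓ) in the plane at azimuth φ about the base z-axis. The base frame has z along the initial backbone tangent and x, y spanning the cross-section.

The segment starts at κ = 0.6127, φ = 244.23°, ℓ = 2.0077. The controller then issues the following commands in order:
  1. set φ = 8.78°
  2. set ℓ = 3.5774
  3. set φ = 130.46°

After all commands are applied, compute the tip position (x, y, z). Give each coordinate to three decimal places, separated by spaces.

-1.675 1.964 1.327

initial: κ=0.6127, φ=244.23°, ℓ=2.0077
cmd 1: set φ=8.78° → (κ,φ,ℓ)=(0.6127,8.78°,2.0077) → tip=(1.0740,0.1659,1.5383)
cmd 2: set ℓ=3.5774 → (κ,φ,ℓ)=(0.6127,8.78°,3.5774) → tip=(2.5516,0.3941,1.3273)
cmd 3: set φ=130.46° → (κ,φ,ℓ)=(0.6127,130.46°,3.5774) → tip=(-1.6754,1.9644,1.3273)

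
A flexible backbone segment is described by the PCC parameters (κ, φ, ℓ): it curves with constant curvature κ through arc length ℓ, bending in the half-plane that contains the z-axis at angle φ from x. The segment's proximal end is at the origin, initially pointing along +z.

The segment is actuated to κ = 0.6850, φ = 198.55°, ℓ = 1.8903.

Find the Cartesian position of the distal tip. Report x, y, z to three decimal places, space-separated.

-1.007 -0.338 1.405

θ = κ·ℓ = 0.6850 × 1.8903 = 1.29486 rad
ρ = (1 − cos θ)/κ = (1 − 0.27245)/0.6850 = 1.06211
z = sin θ / κ = 0.96217/0.6850 = 1.40463
x = ρ cos φ = 1.06211 × cos(198.55°) = -1.00693
y = ρ sin φ = 1.06211 × sin(198.55°) = -0.33789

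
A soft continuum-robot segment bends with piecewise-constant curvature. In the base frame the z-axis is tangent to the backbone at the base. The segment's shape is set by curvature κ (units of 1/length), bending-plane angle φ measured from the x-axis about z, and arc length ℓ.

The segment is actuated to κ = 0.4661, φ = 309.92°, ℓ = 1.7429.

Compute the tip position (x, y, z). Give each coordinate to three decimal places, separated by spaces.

θ = κ·ℓ = 0.4661 × 1.7429 = 0.81237 rad
ρ = (1 − cos θ)/κ = (1 − 0.68778)/0.4661 = 0.66985
z = sin θ / κ = 0.72592/0.4661 = 1.55743
x = ρ cos φ = 0.66985 × cos(309.92°) = 0.42985
y = ρ sin φ = 0.66985 × sin(309.92°) = -0.51374

0.430 -0.514 1.557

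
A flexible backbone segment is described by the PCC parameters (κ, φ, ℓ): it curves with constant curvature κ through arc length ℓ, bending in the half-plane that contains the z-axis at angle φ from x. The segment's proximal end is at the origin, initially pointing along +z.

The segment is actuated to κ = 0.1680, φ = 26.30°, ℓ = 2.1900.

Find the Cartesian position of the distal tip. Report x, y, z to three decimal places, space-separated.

0.357 0.176 2.141

θ = κ·ℓ = 0.1680 × 2.1900 = 0.36792 rad
ρ = (1 − cos θ)/κ = (1 − 0.93308)/0.1680 = 0.39835
z = sin θ / κ = 0.35968/0.1680 = 2.14093
x = ρ cos φ = 0.39835 × cos(26.30°) = 0.35711
y = ρ sin φ = 0.39835 × sin(26.30°) = 0.17650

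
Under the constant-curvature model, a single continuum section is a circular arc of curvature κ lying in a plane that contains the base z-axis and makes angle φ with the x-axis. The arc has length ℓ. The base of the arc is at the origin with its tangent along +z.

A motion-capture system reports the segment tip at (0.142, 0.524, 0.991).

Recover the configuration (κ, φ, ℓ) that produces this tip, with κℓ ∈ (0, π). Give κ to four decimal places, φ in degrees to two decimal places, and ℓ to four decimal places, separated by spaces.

0.8504 74.84 1.1787

ρ = √(x²+y²) = √(0.142² + 0.524²) = 0.54290
φ = atan2(y, x) mod 360° = atan2(0.524, 0.142) = 74.8374°
|p|² = ρ² + z² = 0.54290² + 0.991² = 1.27682
κ = 2ρ / |p|² = 2×0.54290 / 1.27682 = 0.85039
θ = 2·atan2(ρ, z) = 2·atan2(0.54290, 0.991) = 1.00235 rad
ℓ = θ/κ = 1.00235/0.85039 = 1.17869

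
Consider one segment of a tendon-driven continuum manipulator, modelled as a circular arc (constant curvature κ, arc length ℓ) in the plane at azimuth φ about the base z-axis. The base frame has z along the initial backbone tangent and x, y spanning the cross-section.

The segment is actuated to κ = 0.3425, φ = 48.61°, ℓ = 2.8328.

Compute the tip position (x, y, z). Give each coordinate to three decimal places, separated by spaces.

θ = κ·ℓ = 0.3425 × 2.8328 = 0.97023 rad
ρ = (1 − cos θ)/κ = (1 − 0.56511)/0.3425 = 1.26976
z = sin θ / κ = 0.82502/0.3425 = 2.40881
x = ρ cos φ = 1.26976 × cos(48.61°) = 0.83954
y = ρ sin φ = 1.26976 × sin(48.61°) = 0.95261

0.840 0.953 2.409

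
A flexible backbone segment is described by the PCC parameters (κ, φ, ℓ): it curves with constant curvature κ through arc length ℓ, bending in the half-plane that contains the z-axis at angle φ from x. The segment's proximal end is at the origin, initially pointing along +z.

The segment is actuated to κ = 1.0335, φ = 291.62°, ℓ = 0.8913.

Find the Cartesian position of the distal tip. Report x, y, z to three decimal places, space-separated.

0.141 -0.355 0.770

θ = κ·ℓ = 1.0335 × 0.8913 = 0.92116 rad
ρ = (1 − cos θ)/κ = (1 − 0.60490)/1.0335 = 0.38230
z = sin θ / κ = 0.79630/1.0335 = 0.77049
x = ρ cos φ = 0.38230 × cos(291.62°) = 0.14086
y = ρ sin φ = 0.38230 × sin(291.62°) = -0.35540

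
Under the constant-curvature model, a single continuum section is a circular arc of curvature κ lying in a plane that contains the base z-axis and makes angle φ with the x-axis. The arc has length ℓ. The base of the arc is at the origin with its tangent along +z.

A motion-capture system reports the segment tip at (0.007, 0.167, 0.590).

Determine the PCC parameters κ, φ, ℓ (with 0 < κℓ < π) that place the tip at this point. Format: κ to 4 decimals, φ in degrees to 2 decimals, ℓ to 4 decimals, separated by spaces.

0.8890 87.60 0.6211

ρ = √(x²+y²) = √(0.007² + 0.167²) = 0.16715
φ = atan2(y, x) mod 360° = atan2(0.167, 0.007) = 87.5998°
|p|² = ρ² + z² = 0.16715² + 0.590² = 0.37604
κ = 2ρ / |p|² = 2×0.16715 / 0.37604 = 0.88899
θ = 2·atan2(ρ, z) = 2·atan2(0.16715, 0.590) = 0.55213 rad
ℓ = θ/κ = 0.55213/0.88899 = 0.62108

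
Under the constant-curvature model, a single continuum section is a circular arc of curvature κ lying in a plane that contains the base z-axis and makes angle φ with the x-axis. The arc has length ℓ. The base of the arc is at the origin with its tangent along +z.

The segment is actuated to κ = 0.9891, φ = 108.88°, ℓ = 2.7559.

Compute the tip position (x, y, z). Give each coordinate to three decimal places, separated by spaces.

θ = κ·ℓ = 0.9891 × 2.7559 = 2.72586 rad
ρ = (1 − cos θ)/κ = (1 − -0.91482)/0.9891 = 1.93592
z = sin θ / κ = 0.40386/0.9891 = 0.40831
x = ρ cos φ = 1.93592 × cos(108.88°) = -0.62644
y = ρ sin φ = 1.93592 × sin(108.88°) = 1.83177

-0.626 1.832 0.408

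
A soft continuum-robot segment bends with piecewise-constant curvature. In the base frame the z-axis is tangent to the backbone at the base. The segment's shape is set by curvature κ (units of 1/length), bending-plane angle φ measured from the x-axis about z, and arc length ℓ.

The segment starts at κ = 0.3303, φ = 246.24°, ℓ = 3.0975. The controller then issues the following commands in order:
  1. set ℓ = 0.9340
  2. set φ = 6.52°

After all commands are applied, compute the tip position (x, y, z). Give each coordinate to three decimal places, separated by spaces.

0.142 0.016 0.919

initial: κ=0.3303, φ=246.24°, ℓ=3.0975
cmd 1: set ℓ=0.9340 → (κ,φ,ℓ)=(0.3303,246.24°,0.9340) → tip=(-0.0576,-0.1308,0.9193)
cmd 2: set φ=6.52° → (κ,φ,ℓ)=(0.3303,6.52°,0.9340) → tip=(0.1420,0.0162,0.9193)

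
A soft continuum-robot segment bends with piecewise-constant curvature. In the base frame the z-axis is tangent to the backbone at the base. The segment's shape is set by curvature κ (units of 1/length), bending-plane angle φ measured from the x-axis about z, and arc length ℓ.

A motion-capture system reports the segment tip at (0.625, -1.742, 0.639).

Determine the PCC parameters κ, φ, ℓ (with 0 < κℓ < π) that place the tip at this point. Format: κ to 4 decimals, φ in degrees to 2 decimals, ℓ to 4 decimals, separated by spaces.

0.9656 289.74 2.5650

ρ = √(x²+y²) = √(0.625² + -1.742²) = 1.85073
φ = atan2(y, x) mod 360° = atan2(-1.742, 0.625) = 289.7371°
|p|² = ρ² + z² = 1.85073² + 0.639² = 3.83351
κ = 2ρ / |p|² = 2×1.85073 / 3.83351 = 0.96555
θ = 2·atan2(ρ, z) = 2·atan2(1.85073, 0.639) = 2.47668 rad
ℓ = θ/κ = 2.47668/0.96555 = 2.56504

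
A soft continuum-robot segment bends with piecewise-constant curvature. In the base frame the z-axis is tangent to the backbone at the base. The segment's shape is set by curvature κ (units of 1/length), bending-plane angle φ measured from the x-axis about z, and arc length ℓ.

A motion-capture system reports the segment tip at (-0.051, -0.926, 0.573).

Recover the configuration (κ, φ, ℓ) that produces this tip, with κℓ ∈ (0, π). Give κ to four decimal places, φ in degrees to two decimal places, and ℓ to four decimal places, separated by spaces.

ρ = √(x²+y²) = √(-0.051² + -0.926²) = 0.92740
φ = atan2(y, x) mod 360° = atan2(-0.926, -0.051) = 266.8476°
|p|² = ρ² + z² = 0.92740² + 0.573² = 1.18841
κ = 2ρ / |p|² = 2×0.92740 / 1.18841 = 1.56075
θ = 2·atan2(ρ, z) = 2·atan2(0.92740, 0.573) = 2.03470 rad
ℓ = θ/κ = 2.03470/1.56075 = 1.30367

1.5608 266.85 1.3037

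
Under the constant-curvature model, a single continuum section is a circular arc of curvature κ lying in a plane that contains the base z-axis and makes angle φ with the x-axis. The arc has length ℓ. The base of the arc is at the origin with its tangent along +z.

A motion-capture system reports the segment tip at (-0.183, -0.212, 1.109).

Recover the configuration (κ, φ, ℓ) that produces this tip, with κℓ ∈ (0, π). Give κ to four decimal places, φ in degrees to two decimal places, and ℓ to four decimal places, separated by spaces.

0.4281 229.20 1.1556

ρ = √(x²+y²) = √(-0.183² + -0.212²) = 0.28006
φ = atan2(y, x) mod 360° = atan2(-0.212, -0.183) = 229.1990°
|p|² = ρ² + z² = 0.28006² + 1.109² = 1.30831
κ = 2ρ / |p|² = 2×0.28006 / 1.30831 = 0.42812
θ = 2·atan2(ρ, z) = 2·atan2(0.28006, 1.109) = 0.49472 rad
ℓ = θ/κ = 0.49472/0.42812 = 1.15556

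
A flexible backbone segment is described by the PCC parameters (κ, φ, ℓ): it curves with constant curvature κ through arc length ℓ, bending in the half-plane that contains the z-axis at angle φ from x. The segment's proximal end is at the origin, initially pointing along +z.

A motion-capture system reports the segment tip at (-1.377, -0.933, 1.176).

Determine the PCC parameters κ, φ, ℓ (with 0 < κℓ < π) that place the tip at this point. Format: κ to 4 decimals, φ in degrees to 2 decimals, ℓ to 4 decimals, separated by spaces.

ρ = √(x²+y²) = √(-1.377² + -0.933²) = 1.66332
φ = atan2(y, x) mod 360° = atan2(-0.933, -1.377) = 214.1200°
|p|² = ρ² + z² = 1.66332² + 1.176² = 4.14959
κ = 2ρ / |p|² = 2×1.66332 / 4.14959 = 0.80168
θ = 2·atan2(ρ, z) = 2·atan2(1.66332, 1.176) = 1.91075 rad
ℓ = θ/κ = 1.91075/0.80168 = 2.38344

0.8017 214.12 2.3834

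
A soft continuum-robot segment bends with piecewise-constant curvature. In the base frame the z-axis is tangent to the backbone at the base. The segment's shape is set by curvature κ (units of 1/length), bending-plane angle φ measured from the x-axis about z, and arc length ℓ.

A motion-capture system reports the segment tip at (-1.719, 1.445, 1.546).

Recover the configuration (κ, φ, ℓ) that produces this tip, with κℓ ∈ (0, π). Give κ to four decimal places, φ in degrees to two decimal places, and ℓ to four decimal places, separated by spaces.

0.6042 139.95 3.2036

ρ = √(x²+y²) = √(-1.719² + 1.445²) = 2.24566
φ = atan2(y, x) mod 360° = atan2(1.445, -1.719) = 139.9494°
|p|² = ρ² + z² = 2.24566² + 1.546² = 7.43310
κ = 2ρ / |p|² = 2×2.24566 / 7.43310 = 0.60423
θ = 2·atan2(ρ, z) = 2·atan2(2.24566, 1.546) = 1.93574 rad
ℓ = θ/κ = 1.93574/0.60423 = 3.20364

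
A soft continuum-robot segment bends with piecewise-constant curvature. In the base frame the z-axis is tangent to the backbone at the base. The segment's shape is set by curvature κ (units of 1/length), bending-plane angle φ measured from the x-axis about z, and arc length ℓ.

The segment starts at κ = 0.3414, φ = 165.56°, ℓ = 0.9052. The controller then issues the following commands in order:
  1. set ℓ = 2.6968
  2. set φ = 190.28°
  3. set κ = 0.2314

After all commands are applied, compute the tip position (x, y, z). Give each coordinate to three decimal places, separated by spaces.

initial: κ=0.3414, φ=165.56°, ℓ=0.9052
cmd 1: set ℓ=2.6968 → (κ,φ,ℓ)=(0.3414,165.56°,2.6968) → tip=(-1.1197,0.2883,2.3316)
cmd 2: set φ=190.28° → (κ,φ,ℓ)=(0.3414,190.28°,2.6968) → tip=(-1.1376,-0.2063,2.3316)
cmd 3: set κ=0.2314 → (κ,φ,ℓ)=(0.2314,190.28°,2.6968) → tip=(-0.8014,-0.1454,2.5251)

-0.801 -0.145 2.525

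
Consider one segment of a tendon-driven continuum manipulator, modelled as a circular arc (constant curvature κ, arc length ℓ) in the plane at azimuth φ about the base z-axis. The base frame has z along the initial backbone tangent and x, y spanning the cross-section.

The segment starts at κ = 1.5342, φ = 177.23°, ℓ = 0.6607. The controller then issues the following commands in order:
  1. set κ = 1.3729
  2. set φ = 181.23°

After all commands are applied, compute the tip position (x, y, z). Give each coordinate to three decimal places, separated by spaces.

-0.280 -0.006 0.574

initial: κ=1.5342, φ=177.23°, ℓ=0.6607
cmd 1: set κ=1.3729 → (κ,φ,ℓ)=(1.3729,177.23°,0.6607) → tip=(-0.2793,0.0135,0.5738)
cmd 2: set φ=181.23° → (κ,φ,ℓ)=(1.3729,181.23°,0.6607) → tip=(-0.2796,-0.0060,0.5738)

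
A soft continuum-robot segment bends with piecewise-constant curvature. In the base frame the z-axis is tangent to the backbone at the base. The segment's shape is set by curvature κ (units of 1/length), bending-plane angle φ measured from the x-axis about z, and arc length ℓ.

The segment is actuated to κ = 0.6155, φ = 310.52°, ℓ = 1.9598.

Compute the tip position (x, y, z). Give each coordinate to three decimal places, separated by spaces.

0.679 -0.795 1.518

θ = κ·ℓ = 0.6155 × 1.9598 = 1.20626 rad
ρ = (1 − cos θ)/κ = (1 − 0.35652)/0.6155 = 1.04546
z = sin θ / κ = 0.93429/0.6155 = 1.51793
x = ρ cos φ = 1.04546 × cos(310.52°) = 0.67925
y = ρ sin φ = 1.04546 × sin(310.52°) = -0.79474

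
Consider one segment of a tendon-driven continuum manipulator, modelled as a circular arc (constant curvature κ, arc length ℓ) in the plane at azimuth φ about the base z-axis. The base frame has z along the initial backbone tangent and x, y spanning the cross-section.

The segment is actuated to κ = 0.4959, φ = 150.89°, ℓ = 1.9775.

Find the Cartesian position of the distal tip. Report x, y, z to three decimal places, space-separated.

θ = κ·ℓ = 0.4959 × 1.9775 = 0.98064 rad
ρ = (1 − cos θ)/κ = (1 − 0.55649)/0.4959 = 0.89436
z = sin θ / κ = 0.83085/0.4959 = 1.67545
x = ρ cos φ = 0.89436 × cos(150.89°) = -0.78139
y = ρ sin φ = 0.89436 × sin(150.89°) = 0.43509

-0.781 0.435 1.675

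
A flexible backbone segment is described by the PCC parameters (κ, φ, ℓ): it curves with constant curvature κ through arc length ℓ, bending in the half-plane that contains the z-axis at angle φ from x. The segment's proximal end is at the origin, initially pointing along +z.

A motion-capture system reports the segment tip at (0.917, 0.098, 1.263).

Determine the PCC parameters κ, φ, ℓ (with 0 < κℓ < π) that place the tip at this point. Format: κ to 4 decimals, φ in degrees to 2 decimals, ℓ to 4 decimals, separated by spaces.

ρ = √(x²+y²) = √(0.917² + 0.098²) = 0.92222
φ = atan2(y, x) mod 360° = atan2(0.098, 0.917) = 6.1001°
|p|² = ρ² + z² = 0.92222² + 1.263² = 2.44566
κ = 2ρ / |p|² = 2×0.92222 / 2.44566 = 0.75417
θ = 2·atan2(ρ, z) = 2·atan2(0.92222, 1.263) = 1.26139 rad
ℓ = θ/κ = 1.26139/0.75417 = 1.67256

0.7542 6.10 1.6726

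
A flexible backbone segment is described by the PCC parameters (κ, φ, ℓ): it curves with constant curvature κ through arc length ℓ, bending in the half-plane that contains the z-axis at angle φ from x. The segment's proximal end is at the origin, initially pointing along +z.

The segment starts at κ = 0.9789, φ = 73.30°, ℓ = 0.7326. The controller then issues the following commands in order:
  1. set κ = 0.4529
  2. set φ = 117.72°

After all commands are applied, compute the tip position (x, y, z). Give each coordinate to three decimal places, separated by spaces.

-0.056 0.107 0.719

initial: κ=0.9789, φ=73.30°, ℓ=0.7326
cmd 1: set κ=0.4529 → (κ,φ,ℓ)=(0.4529,73.30°,0.7326) → tip=(0.0346,0.1153,0.7192)
cmd 2: set φ=117.72° → (κ,φ,ℓ)=(0.4529,117.72°,0.7326) → tip=(-0.0560,0.1066,0.7192)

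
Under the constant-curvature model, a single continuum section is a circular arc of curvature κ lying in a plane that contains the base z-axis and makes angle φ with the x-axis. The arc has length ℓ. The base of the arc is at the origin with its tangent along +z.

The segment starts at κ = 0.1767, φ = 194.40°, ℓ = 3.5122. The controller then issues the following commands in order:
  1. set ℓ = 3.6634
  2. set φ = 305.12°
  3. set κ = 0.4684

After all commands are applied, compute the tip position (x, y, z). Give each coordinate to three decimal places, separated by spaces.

initial: κ=0.1767, φ=194.40°, ℓ=3.5122
cmd 1: set ℓ=3.6634 → (κ,φ,ℓ)=(0.1767,194.40°,3.6634) → tip=(-1.1089,-0.2847,3.4129)
cmd 2: set φ=305.12° → (κ,φ,ℓ)=(0.1767,305.12°,3.6634) → tip=(0.6586,-0.9364,3.4129)
cmd 3: set κ=0.4684 → (κ,φ,ℓ)=(0.4684,305.12°,3.6634) → tip=(1.4058,-1.9988,2.1125)

1.406 -1.999 2.112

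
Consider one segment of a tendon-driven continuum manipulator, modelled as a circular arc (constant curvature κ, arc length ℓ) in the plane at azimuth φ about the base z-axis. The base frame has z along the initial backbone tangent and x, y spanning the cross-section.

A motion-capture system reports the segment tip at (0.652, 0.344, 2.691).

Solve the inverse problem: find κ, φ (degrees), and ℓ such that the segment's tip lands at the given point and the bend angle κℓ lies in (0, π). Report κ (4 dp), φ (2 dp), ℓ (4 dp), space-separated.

0.1894 27.82 2.8237

ρ = √(x²+y²) = √(0.652² + 0.344²) = 0.73718
φ = atan2(y, x) mod 360° = atan2(0.344, 0.652) = 27.8165°
|p|² = ρ² + z² = 0.73718² + 2.691² = 7.78492
κ = 2ρ / |p|² = 2×0.73718 / 7.78492 = 0.18939
θ = 2·atan2(ρ, z) = 2·atan2(0.73718, 2.691) = 0.53477 rad
ℓ = θ/κ = 0.53477/0.18939 = 2.82367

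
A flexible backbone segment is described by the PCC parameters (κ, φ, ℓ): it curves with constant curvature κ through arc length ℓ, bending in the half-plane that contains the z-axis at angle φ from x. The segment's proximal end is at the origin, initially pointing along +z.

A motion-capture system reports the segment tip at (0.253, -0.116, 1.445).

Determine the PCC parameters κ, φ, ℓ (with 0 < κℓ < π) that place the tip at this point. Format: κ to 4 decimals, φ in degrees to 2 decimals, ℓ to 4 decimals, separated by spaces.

ρ = √(x²+y²) = √(0.253² + -0.116²) = 0.27833
φ = atan2(y, x) mod 360° = atan2(-0.116, 0.253) = 335.3686°
|p|² = ρ² + z² = 0.27833² + 1.445² = 2.16549
κ = 2ρ / |p|² = 2×0.27833 / 2.16549 = 0.25706
θ = 2·atan2(ρ, z) = 2·atan2(0.27833, 1.445) = 0.38056 rad
ℓ = θ/κ = 0.38056/0.25706 = 1.48048

0.2571 335.37 1.4805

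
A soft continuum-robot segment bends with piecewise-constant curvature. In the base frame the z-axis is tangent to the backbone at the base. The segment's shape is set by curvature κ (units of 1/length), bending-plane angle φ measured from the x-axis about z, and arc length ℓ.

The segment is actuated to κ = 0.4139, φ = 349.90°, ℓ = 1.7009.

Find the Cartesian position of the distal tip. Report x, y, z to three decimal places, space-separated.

θ = κ·ℓ = 0.4139 × 1.7009 = 0.70400 rad
ρ = (1 − cos θ)/κ = (1 − 0.76226)/0.4139 = 0.57440
z = sin θ / κ = 0.64727/0.4139 = 1.56384
x = ρ cos φ = 0.57440 × cos(349.90°) = 0.56549
y = ρ sin φ = 0.57440 × sin(349.90°) = -0.10073

0.565 -0.101 1.564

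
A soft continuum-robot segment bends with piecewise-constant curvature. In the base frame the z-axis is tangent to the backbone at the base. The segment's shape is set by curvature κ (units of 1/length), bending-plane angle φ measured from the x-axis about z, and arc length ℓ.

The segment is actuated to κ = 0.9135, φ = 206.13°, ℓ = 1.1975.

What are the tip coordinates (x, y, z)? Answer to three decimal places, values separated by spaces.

θ = κ·ℓ = 0.9135 × 1.1975 = 1.09392 rad
ρ = (1 − cos θ)/κ = (1 − 0.45901)/0.9135 = 0.59222
z = sin θ / κ = 0.88843/0.9135 = 0.97256
x = ρ cos φ = 0.59222 × cos(206.13°) = -0.53169
y = ρ sin φ = 0.59222 × sin(206.13°) = -0.26082

-0.532 -0.261 0.973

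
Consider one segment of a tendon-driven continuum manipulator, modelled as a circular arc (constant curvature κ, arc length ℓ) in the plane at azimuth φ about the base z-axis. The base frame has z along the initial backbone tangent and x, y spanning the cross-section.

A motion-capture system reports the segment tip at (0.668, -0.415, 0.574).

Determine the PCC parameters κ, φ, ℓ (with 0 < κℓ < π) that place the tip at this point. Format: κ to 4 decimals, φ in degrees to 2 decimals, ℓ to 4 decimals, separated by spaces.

1.6592 328.15 1.1334

ρ = √(x²+y²) = √(0.668² + -0.415²) = 0.78642
φ = atan2(y, x) mod 360° = atan2(-0.415, 0.668) = 328.1491°
|p|² = ρ² + z² = 0.78642² + 0.574² = 0.94792
κ = 2ρ / |p|² = 2×0.78642 / 0.94792 = 1.65924
θ = 2·atan2(ρ, z) = 2·atan2(0.78642, 0.574) = 1.88058 rad
ℓ = θ/κ = 1.88058/1.65924 = 1.13340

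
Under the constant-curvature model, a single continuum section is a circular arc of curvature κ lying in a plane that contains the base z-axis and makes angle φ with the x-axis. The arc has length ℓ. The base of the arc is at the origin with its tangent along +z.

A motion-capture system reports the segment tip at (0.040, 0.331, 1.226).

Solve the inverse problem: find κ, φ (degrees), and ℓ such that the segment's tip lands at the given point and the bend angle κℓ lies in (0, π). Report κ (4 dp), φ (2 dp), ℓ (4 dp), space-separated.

0.4131 83.11 1.2856

ρ = √(x²+y²) = √(0.040² + 0.331²) = 0.33341
φ = atan2(y, x) mod 360° = atan2(0.331, 0.040) = 83.1095°
|p|² = ρ² + z² = 0.33341² + 1.226² = 1.61424
κ = 2ρ / |p|² = 2×0.33341 / 1.61424 = 0.41308
θ = 2·atan2(ρ, z) = 2·atan2(0.33341, 1.226) = 0.53105 rad
ℓ = θ/κ = 0.53105/0.41308 = 1.28558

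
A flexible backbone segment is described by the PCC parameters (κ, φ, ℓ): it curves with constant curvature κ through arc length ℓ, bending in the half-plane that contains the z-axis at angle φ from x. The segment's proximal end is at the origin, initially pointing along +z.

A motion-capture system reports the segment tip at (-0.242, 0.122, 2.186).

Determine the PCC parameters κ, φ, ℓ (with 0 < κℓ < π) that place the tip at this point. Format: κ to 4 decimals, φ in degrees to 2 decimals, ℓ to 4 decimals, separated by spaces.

0.1117 153.25 2.2083

ρ = √(x²+y²) = √(-0.242² + 0.122²) = 0.27101
φ = atan2(y, x) mod 360° = atan2(0.122, -0.242) = 153.2459°
|p|² = ρ² + z² = 0.27101² + 2.186² = 4.85204
κ = 2ρ / |p|² = 2×0.27101 / 4.85204 = 0.11171
θ = 2·atan2(ρ, z) = 2·atan2(0.27101, 2.186) = 0.24669 rad
ℓ = θ/κ = 0.24669/0.11171 = 2.20833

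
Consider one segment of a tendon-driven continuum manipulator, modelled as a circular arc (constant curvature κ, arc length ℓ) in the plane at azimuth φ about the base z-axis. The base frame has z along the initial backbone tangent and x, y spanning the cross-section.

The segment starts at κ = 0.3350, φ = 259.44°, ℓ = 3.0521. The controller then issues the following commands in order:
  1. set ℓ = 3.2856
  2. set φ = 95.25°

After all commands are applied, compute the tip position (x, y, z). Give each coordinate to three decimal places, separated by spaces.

initial: κ=0.3350, φ=259.44°, ℓ=3.0521
cmd 1: set ℓ=3.2856 → (κ,φ,ℓ)=(0.3350,259.44°,3.2856) → tip=(-0.2992,-1.6052,2.6612)
cmd 2: set φ=95.25° → (κ,φ,ℓ)=(0.3350,95.25°,3.2856) → tip=(-0.1494,1.6260,2.6612)

-0.149 1.626 2.661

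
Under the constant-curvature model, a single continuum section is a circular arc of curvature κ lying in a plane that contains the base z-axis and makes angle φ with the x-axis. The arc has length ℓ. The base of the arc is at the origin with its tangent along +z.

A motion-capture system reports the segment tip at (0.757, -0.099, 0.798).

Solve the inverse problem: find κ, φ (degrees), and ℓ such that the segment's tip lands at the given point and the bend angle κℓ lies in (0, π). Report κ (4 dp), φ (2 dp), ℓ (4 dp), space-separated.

1.2519 352.55 1.2194

ρ = √(x²+y²) = √(0.757² + -0.099²) = 0.76345
φ = atan2(y, x) mod 360° = atan2(-0.099, 0.757) = 352.5492°
|p|² = ρ² + z² = 0.76345² + 0.798² = 1.21965
κ = 2ρ / |p|² = 2×0.76345 / 1.21965 = 1.25191
θ = 2·atan2(ρ, z) = 2·atan2(0.76345, 0.798) = 1.52654 rad
ℓ = θ/κ = 1.52654/1.25191 = 1.21938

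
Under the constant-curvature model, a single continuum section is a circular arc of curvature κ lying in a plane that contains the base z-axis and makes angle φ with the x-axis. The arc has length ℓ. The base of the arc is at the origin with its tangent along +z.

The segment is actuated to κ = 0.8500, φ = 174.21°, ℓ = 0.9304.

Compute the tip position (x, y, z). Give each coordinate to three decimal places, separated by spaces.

θ = κ·ℓ = 0.8500 × 0.9304 = 0.79084 rad
ρ = (1 − cos θ)/κ = (1 − 0.70325)/0.8500 = 0.34912
z = sin θ / κ = 0.71094/0.8500 = 0.83641
x = ρ cos φ = 0.34912 × cos(174.21°) = -0.34734
y = ρ sin φ = 0.34912 × sin(174.21°) = 0.03522

-0.347 0.035 0.836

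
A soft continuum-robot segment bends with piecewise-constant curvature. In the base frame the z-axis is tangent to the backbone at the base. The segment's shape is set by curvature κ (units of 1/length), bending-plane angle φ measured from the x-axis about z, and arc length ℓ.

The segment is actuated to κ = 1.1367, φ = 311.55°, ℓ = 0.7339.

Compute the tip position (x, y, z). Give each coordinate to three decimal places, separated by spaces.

0.192 -0.216 0.652

θ = κ·ℓ = 1.1367 × 0.7339 = 0.83422 rad
ρ = (1 − cos θ)/κ = (1 − 0.67175)/1.1367 = 0.28877
z = sin θ / κ = 0.74078/1.1367 = 0.65169
x = ρ cos φ = 0.28877 × cos(311.55°) = 0.19153
y = ρ sin φ = 0.28877 × sin(311.55°) = -0.21611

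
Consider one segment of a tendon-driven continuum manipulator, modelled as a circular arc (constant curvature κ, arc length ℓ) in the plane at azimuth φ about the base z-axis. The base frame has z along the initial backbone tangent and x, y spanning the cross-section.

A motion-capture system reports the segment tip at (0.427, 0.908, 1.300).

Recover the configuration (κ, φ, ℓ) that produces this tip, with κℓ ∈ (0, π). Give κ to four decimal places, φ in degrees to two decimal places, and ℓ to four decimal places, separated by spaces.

ρ = √(x²+y²) = √(0.427² + 0.908²) = 1.00339
φ = atan2(y, x) mod 360° = atan2(0.908, 0.427) = 64.8141°
|p|² = ρ² + z² = 1.00339² + 1.300² = 2.69679
κ = 2ρ / |p|² = 2×1.00339 / 2.69679 = 0.74414
θ = 2·atan2(ρ, z) = 2·atan2(1.00339, 1.300) = 1.31466 rad
ℓ = θ/κ = 1.31466/0.74414 = 1.76670

0.7441 64.81 1.7667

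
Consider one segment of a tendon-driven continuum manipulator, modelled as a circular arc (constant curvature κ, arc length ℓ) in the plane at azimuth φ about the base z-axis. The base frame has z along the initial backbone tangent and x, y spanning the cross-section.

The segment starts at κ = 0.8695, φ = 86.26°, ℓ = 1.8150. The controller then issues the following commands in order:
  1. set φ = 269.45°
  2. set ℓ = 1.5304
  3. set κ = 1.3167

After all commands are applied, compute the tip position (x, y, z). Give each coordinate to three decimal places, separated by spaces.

-0.010 -1.086 0.686

initial: κ=0.8695, φ=86.26°, ℓ=1.8150
cmd 1: set φ=269.45° → (κ,φ,ℓ)=(0.8695,269.45°,1.8150) → tip=(-0.0111,-1.1585,1.1501)
cmd 2: set ℓ=1.5304 → (κ,φ,ℓ)=(0.8695,269.45°,1.5304) → tip=(-0.0084,-0.8765,1.1171)
cmd 3: set κ=1.3167 → (κ,φ,ℓ)=(1.3167,269.45°,1.5304) → tip=(-0.0104,-1.0859,0.6857)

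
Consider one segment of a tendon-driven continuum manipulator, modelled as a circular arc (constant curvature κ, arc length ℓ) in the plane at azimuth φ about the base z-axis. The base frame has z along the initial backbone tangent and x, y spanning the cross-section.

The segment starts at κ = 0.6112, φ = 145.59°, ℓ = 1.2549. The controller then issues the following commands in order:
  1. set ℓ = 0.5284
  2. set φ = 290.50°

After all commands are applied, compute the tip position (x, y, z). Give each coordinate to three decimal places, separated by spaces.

initial: κ=0.6112, φ=145.59°, ℓ=1.2549
cmd 1: set ℓ=0.5284 → (κ,φ,ℓ)=(0.6112,145.59°,0.5284) → tip=(-0.0698,0.0478,0.5193)
cmd 2: set φ=290.50° → (κ,φ,ℓ)=(0.6112,290.50°,0.5284) → tip=(0.0296,-0.0792,0.5193)

0.030 -0.079 0.519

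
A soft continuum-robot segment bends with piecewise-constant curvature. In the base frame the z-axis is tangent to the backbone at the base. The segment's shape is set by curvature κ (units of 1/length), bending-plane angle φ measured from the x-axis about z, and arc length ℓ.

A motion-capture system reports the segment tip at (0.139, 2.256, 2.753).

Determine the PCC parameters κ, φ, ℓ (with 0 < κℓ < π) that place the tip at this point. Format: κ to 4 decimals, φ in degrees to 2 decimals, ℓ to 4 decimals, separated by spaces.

0.3563 86.47 3.8588

ρ = √(x²+y²) = √(0.139² + 2.256²) = 2.26028
φ = atan2(y, x) mod 360° = atan2(2.256, 0.139) = 86.4743°
|p|² = ρ² + z² = 2.26028² + 2.753² = 12.68787
κ = 2ρ / |p|² = 2×2.26028 / 12.68787 = 0.35629
θ = 2·atan2(ρ, z) = 2·atan2(2.26028, 2.753) = 1.37486 rad
ℓ = θ/κ = 1.37486/0.35629 = 3.85882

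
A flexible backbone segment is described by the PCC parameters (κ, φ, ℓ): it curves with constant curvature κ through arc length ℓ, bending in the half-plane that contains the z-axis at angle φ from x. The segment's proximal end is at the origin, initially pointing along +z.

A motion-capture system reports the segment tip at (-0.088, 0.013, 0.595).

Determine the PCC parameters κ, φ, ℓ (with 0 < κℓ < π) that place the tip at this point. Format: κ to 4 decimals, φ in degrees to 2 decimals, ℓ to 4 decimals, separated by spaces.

0.4915 171.60 0.6038

ρ = √(x²+y²) = √(-0.088² + 0.013²) = 0.08896
φ = atan2(y, x) mod 360° = atan2(0.013, -0.088) = 171.5966°
|p|² = ρ² + z² = 0.08896² + 0.595² = 0.36194
κ = 2ρ / |p|² = 2×0.08896 / 0.36194 = 0.49155
θ = 2·atan2(ρ, z) = 2·atan2(0.08896, 0.595) = 0.29681 rad
ℓ = θ/κ = 0.29681/0.49155 = 0.60383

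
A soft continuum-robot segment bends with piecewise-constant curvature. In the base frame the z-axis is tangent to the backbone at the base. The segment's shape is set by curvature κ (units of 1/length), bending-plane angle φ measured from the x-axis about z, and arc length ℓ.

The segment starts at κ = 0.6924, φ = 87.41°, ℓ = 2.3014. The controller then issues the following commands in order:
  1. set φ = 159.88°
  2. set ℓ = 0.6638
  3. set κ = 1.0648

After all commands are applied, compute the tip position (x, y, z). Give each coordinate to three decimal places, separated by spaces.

initial: κ=0.6924, φ=87.41°, ℓ=2.3014
cmd 1: set φ=159.88° → (κ,φ,ℓ)=(0.6924,159.88°,2.3014) → tip=(-1.3869,0.5081,1.4439)
cmd 2: set ℓ=0.6638 → (κ,φ,ℓ)=(0.6924,159.88°,0.6638) → tip=(-0.1407,0.0516,0.6407)
cmd 3: set κ=1.0648 → (κ,φ,ℓ)=(1.0648,159.88°,0.6638) → tip=(-0.2113,0.0774,0.6099)

-0.211 0.077 0.610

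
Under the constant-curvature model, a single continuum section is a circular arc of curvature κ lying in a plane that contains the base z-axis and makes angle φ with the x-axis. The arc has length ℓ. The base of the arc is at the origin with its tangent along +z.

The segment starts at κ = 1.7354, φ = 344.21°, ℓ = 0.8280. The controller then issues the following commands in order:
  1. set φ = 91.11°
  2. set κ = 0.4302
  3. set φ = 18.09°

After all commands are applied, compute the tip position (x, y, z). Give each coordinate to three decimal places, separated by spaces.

0.139 0.045 0.811

initial: κ=1.7354, φ=344.21°, ℓ=0.8280
cmd 1: set φ=91.11° → (κ,φ,ℓ)=(1.7354,91.11°,0.8280) → tip=(-0.0097,0.4992,0.5711)
cmd 2: set κ=0.4302 → (κ,φ,ℓ)=(0.4302,91.11°,0.8280) → tip=(-0.0028,0.1459,0.8106)
cmd 3: set φ=18.09° → (κ,φ,ℓ)=(0.4302,18.09°,0.8280) → tip=(0.1387,0.0453,0.8106)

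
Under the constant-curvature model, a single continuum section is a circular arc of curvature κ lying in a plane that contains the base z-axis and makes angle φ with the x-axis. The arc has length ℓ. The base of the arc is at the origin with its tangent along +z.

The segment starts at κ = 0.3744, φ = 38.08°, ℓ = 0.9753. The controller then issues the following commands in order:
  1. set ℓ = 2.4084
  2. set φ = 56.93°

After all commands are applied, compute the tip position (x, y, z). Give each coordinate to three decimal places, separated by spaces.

0.553 0.850 2.095

initial: κ=0.3744, φ=38.08°, ℓ=0.9753
cmd 1: set ℓ=2.4084 → (κ,φ,ℓ)=(0.3744,38.08°,2.4084) → tip=(0.7983,0.6255,2.0950)
cmd 2: set φ=56.93° → (κ,φ,ℓ)=(0.3744,56.93°,2.4084) → tip=(0.5534,0.8499,2.0950)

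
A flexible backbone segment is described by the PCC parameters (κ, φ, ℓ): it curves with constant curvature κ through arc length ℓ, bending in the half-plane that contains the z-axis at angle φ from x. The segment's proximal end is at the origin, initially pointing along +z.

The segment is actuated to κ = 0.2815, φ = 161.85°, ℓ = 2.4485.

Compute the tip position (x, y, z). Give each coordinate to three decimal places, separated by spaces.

-0.771 0.253 2.259

θ = κ·ℓ = 0.2815 × 2.4485 = 0.68925 rad
ρ = (1 − cos θ)/κ = (1 − 0.77172)/0.2815 = 0.81094
z = sin θ / κ = 0.63596/0.2815 = 2.25919
x = ρ cos φ = 0.81094 × cos(161.85°) = -0.77059
y = ρ sin φ = 0.81094 × sin(161.85°) = 0.25261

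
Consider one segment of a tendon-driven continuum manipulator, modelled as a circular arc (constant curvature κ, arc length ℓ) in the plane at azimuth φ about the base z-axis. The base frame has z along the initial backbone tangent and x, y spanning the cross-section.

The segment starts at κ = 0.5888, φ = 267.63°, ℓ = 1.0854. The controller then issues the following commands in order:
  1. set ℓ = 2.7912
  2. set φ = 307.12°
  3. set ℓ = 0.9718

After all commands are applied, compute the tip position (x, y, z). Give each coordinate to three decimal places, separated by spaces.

initial: κ=0.5888, φ=267.63°, ℓ=1.0854
cmd 1: set ℓ=2.7912 → (κ,φ,ℓ)=(0.5888,267.63°,2.7912) → tip=(-0.0753,-1.8201,1.6939)
cmd 2: set φ=307.12° → (κ,φ,ℓ)=(0.5888,307.12°,2.7912) → tip=(1.0994,-1.4525,1.6939)
cmd 3: set ℓ=0.9718 → (κ,φ,ℓ)=(0.5888,307.12°,0.9718) → tip=(0.1633,-0.2157,0.9196)

0.163 -0.216 0.920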